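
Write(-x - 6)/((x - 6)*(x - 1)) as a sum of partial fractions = 7/(5*(x - 1)) - 12/(5*(x - 6))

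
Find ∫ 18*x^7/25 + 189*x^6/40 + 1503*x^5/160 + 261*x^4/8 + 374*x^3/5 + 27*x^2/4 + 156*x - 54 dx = 9*x^8/100 + 27*x^7/40 + 501*x^6/320 + 261*x^5/40 + 187*x^4/10 + 9*x^3/4 + 78*x^2 - 54*x + C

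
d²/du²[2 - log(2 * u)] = u^(-2)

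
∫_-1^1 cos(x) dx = 2*sin(1)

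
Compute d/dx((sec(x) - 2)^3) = 3*(2*cos(x) - 1)^2*sin(x)/cos(x)^4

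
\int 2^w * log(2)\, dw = 2^w + C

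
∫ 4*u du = 2*u^2 + C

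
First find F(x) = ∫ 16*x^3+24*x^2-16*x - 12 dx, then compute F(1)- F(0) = -8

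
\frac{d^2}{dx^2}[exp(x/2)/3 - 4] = exp(x/2)/12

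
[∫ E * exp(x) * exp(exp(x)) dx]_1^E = -exp(1 + E) + exp(1 + exp(E))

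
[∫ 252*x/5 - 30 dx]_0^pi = -56/5 + 18*pi/5 + 14*(2 - 3*pi)^2/5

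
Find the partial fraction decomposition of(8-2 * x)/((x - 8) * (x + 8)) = -3/(2*(x + 8)) - 1/(2*(x - 8))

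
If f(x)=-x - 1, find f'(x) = -1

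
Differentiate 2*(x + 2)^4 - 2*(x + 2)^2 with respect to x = 8*x^3 + 48*x^2 + 92*x + 56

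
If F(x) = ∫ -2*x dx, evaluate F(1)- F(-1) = 0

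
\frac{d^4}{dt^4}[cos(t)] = cos(t)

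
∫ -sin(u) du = cos(u) + C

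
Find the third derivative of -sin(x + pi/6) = cos(x + pi/6)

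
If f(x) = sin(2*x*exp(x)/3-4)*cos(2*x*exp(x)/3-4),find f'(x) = 2*(x + 1)*exp(x)*cos(4*(x*exp(x)/3 - 2))/3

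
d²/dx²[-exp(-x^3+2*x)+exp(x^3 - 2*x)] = -9*x^4*exp(-x^3 + 2*x) + 9*x^4*exp(x^3 - 2*x) + 12*x^2*exp(-x^3 + 2*x) - 12*x^2*exp(x^3 - 2*x) + 6*x*exp(-x^3 + 2*x) + 6*x*exp(x^3 - 2*x) - 4*exp(-x^3 + 2*x) + 4*exp(x^3 - 2*x)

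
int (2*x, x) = x^2 + C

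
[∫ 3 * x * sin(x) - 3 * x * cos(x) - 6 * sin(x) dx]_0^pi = -6 + 3*pi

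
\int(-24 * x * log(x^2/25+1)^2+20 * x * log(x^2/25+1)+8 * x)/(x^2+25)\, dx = (-4*log(x^2/25 + 1)^2 + 5*log(x^2/25 + 1) + 4)*log(x^2/25 + 1) + C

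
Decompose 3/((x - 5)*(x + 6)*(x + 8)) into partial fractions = 3/(26*(x + 8)) - 3/(22*(x + 6)) + 3/(143*(x - 5))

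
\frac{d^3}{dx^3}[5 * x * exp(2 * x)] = 40*x*exp(2*x) + 60*exp(2*x)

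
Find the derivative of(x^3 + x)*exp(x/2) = x^3*exp(x/2)/2 + 3*x^2*exp(x/2) + x*exp(x/2)/2 + exp(x/2)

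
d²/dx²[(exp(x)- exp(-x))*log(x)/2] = (x^2*exp(2*x)*log(x) - x^2*log(x) + 2*x*exp(2*x) + 2*x - exp(2*x) + 1)*exp(-x)/(2*x^2)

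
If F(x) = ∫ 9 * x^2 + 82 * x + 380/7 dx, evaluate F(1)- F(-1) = 802/7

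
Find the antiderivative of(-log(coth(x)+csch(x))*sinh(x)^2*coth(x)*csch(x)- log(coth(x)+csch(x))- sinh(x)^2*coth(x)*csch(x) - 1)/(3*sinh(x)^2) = (coth(x) + csch(x))*log(coth(x) + csch(x))/3 + C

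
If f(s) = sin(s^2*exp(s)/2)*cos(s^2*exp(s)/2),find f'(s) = s*(s/2 + 1)*exp(s)*cos(s^2*exp(s))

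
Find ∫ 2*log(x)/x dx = log(x)^2 + C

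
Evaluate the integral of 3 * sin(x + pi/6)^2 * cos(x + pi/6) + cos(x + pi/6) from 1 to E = -sin(pi/6 + 1) - sin(pi/6 + 1)^3 + sin(pi/6 + E) + sin(pi/6 + E)^3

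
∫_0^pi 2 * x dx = pi^2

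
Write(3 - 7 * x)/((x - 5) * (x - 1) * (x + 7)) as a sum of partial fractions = 13/(24*(x + 7)) + 1/(8*(x - 1)) - 2/(3*(x - 5))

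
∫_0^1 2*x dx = 1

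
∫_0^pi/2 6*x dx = 3*pi^2/4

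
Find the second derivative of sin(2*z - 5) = -4*sin(2*z - 5)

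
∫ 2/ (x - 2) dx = 2*log(2 - x) + C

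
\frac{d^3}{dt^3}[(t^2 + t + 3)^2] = 24*t + 12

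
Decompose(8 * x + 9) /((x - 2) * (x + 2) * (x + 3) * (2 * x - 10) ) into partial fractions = 3/(16*(x + 3)) - 1/(8*(x + 2)) - 5/(24*(x - 2)) + 7/(48*(x - 5))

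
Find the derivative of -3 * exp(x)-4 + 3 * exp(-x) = (-3*exp(2*x) - 3)*exp(-x)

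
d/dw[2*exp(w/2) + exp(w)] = exp(w/2) + exp(w)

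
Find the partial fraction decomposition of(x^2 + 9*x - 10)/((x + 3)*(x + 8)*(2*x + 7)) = 13/(2*x + 7) - 2/(5*(x + 8)) - 28/(5*(x + 3))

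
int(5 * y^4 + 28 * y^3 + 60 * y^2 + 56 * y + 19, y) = y^5 + 7*y^4 + 20*y^3 + 28*y^2 + 19*y + C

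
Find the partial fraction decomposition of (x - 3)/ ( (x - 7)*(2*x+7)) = 13/(21*(2*x + 7)) + 4/(21*(x - 7))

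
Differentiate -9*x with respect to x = -9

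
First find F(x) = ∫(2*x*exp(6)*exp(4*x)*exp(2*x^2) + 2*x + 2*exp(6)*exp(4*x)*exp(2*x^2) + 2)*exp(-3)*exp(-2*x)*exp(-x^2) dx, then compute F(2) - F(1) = -exp(6) - exp(-11) + exp(-6) + exp(11)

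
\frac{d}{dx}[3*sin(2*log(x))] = 6*cos(2*log(x))/x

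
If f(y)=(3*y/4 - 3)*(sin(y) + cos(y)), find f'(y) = 3*sqrt(2)*y*cos(y + pi/4)/4 + 15*sin(y)/4 - 9*cos(y)/4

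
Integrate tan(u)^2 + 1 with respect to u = tan(u) + C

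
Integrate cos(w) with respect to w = sin(w) + C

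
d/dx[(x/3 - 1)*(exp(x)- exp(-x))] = (x*exp(2*x) + x - 2*exp(2*x) - 4)*exp(-x)/3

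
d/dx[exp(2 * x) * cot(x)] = -(tan(x) - 1)^2*exp(2*x)/tan(x)^2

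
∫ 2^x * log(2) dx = 2^x + C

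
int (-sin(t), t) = cos(t) + C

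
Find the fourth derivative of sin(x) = sin(x)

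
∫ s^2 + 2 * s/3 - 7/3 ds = s^3/3 + s^2/3 - 7*s/3 + C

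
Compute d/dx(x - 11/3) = 1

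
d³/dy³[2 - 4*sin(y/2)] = cos(y/2)/2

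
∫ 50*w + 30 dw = 25*w^2 + 30*w + C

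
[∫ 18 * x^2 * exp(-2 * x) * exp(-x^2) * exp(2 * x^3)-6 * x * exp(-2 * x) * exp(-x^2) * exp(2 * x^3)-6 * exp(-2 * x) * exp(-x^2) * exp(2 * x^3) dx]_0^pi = -3 + 3*exp(-pi^2 - 2*pi + 2*pi^3)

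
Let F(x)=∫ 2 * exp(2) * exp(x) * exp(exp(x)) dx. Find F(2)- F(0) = -2*exp(3) + 2*exp(2 + exp(2))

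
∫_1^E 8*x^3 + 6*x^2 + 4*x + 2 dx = -8 + 2*E*(1 + E + exp(2) + exp(3))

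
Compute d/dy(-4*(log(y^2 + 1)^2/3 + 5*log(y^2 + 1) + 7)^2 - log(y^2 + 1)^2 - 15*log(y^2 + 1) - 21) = (-32*y*log(y^2 + 1)^3 - 720*y*log(y^2 + 1)^2 - 4308*y*log(y^2 + 1) - 5310*y)/(9*y^2 + 9)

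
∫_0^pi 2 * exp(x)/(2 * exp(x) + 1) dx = -log(3) + log(1 + 2*exp(pi))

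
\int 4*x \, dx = 2*x^2 + C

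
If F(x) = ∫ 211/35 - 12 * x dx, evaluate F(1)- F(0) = 1/35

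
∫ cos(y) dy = sin(y) + C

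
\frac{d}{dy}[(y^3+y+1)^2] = 6*y^5 + 8*y^3 + 6*y^2 + 2*y + 2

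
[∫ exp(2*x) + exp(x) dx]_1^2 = -E*(2 + E)/2 + (2 + exp(2))*exp(2)/2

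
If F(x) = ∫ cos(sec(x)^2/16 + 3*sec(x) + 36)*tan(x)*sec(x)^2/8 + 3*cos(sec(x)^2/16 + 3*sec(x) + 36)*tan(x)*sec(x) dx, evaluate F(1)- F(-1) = 0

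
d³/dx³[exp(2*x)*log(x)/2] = (4*x^3*exp(2*x)*log(x) + 6*x^2*exp(2*x) - 3*x*exp(2*x) + exp(2*x))/x^3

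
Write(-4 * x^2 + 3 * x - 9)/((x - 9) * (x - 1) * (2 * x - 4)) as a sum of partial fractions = -5/(8*(x - 1)) + 19/(14*(x - 2)) - 153/(56*(x - 9))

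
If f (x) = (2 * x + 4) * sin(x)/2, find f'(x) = x*cos(x) + sin(x) + 2*cos(x)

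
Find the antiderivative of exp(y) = exp(y) + C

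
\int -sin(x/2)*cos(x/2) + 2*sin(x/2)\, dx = (cos(x/2) - 2)^2 + C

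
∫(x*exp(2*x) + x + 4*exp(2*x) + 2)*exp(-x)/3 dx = 2*(x + 3)*sinh(x)/3 + C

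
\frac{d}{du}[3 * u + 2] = 3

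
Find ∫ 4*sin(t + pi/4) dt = -4*cos(t + pi/4) + C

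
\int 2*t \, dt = t^2 + C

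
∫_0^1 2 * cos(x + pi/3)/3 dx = -sqrt(3)/3 + 2*sin(1 + pi/3)/3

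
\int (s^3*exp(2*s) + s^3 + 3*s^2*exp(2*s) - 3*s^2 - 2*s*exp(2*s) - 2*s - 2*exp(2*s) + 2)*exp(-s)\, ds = 2*s*(s^2 - 2)*sinh(s) + C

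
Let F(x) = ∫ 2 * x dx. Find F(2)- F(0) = 4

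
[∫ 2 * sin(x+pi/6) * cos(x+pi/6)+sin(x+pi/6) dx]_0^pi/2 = sqrt(3)/2 + 1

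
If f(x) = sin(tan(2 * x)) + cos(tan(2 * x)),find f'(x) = 2*sqrt(2)*cos(tan(2*x) + pi/4)/cos(2*x)^2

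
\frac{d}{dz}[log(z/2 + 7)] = 1/(z + 14)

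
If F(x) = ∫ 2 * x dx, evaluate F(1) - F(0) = 1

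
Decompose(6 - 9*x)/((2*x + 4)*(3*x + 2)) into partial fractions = 9/(2*(3*x + 2)) - 3/(x + 2)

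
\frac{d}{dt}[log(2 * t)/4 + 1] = 1/(4*t)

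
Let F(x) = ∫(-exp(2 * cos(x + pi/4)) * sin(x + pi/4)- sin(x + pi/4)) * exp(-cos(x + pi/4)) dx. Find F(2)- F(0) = -exp(-cos(pi/4 + 2)) - exp(sqrt(2)/2) + exp(cos(pi/4 + 2)) + exp(-sqrt(2)/2)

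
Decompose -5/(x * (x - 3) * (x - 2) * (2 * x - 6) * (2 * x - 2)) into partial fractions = 5/(16*(x - 1)) - 5/(8*(x - 2)) + 55/(144*(x - 3)) - 5/(24*(x - 3)^2) - 5/(72*x)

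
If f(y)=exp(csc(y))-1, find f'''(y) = (1 + 3/sin(y) - 6/sin(y)^2 - 6/sin(y)^3 - cos(y)^2/sin(y)^4)*exp(1/sin(y))*cos(y)/sin(y)^2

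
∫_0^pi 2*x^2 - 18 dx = -36 + (-3 + pi)^2*(2*pi/3 + 4)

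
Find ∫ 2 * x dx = x^2 + C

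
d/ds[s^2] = 2*s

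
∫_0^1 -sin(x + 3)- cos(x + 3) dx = cos(4) + sin(3) - sin(4) - cos(3)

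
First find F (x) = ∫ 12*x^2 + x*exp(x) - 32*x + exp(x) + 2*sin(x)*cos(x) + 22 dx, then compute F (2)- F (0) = sin(2)^2 + 12 + 2*exp(2)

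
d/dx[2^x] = 2^x*log(2)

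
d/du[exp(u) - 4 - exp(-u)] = (exp(2*u) + 1)*exp(-u)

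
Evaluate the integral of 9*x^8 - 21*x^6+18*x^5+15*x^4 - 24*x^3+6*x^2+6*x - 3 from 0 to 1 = 0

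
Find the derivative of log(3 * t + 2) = 3/(3*t + 2)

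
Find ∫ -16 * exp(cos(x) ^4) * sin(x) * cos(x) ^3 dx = 4*exp(cos(x)^4) + C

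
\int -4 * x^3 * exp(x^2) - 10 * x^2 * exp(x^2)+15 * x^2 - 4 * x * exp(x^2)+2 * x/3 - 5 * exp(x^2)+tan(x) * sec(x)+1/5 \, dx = 5*x^3 + x^2/3 - x*(2*x + 5)*exp(x^2) + x/5 + sec(x) + C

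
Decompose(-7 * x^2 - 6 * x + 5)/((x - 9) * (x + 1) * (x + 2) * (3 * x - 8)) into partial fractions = 1641/(2926*(3*x - 8)) + 1/(14*(x + 2)) + 2/(55*(x + 1)) - 28/(95*(x - 9))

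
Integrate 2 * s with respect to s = s^2 + C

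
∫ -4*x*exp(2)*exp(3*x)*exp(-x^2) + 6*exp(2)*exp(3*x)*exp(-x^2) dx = 2*exp(-x^2 + 3*x + 2) + C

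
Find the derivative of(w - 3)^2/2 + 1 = w - 3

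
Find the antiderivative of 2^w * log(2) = 2^w + C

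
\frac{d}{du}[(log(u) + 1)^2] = (2*log(u) + 2)/u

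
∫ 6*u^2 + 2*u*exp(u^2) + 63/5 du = 2*u^3 + 63*u/5 + exp(u^2) + C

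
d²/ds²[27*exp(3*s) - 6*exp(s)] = 243*exp(3*s) - 6*exp(s)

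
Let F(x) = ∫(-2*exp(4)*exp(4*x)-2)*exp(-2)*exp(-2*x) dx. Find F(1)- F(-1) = -exp(4) + exp(-4)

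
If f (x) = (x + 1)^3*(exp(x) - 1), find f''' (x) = x^3*exp(x) + 12*x^2*exp(x) + 39*x*exp(x) + 34*exp(x) - 6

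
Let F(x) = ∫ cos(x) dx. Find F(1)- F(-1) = 2*sin(1)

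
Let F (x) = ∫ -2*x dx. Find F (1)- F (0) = -1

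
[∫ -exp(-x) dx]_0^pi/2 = -1 + exp(-pi/2)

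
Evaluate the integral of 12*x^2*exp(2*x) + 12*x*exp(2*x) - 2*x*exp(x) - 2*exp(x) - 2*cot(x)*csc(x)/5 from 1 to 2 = -10*exp(2) - 2*csc(1)/5 + 2*csc(2)/5 + 2*E + 24*exp(4)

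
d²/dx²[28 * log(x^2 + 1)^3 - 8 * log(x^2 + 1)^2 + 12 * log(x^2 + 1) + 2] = (-168*x^2*log(x^2 + 1)^2 + 704*x^2*log(x^2 + 1) - 88*x^2 + 168*log(x^2 + 1)^2 - 32*log(x^2 + 1) + 24)/(x^4 + 2*x^2 + 1)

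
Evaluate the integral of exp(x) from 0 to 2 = -1 + exp(2)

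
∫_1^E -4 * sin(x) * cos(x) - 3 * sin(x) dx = 3*cos(E) - 3*cos(1) - cos(2) + cos(2*E)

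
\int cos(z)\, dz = sin(z) + C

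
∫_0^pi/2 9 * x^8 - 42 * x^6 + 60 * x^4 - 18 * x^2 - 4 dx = -2*pi + (-pi + pi^3/8)^3 + pi^3/4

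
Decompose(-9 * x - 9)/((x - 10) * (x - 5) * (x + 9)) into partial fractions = 36/(133*(x + 9)) + 27/(35*(x - 5)) - 99/(95*(x - 10))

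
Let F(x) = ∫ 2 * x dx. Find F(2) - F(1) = 3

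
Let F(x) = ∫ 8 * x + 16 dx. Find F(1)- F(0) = 20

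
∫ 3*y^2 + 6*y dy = y^3 + 3*y^2 + C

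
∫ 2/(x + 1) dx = 2*log(x + 1) + C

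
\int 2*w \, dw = w^2 + C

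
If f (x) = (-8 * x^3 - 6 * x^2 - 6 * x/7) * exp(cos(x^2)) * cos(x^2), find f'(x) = 2*(8*x^4*sin(x^2) + 4*x^4*sin(2*x^2) + 6*x^3*sin(x^2) + 3*x^3*sin(2*x^2) + 6*x^2*sin(x^2)/7 + 3*x^2*sin(2*x^2)/7 - 12*x^2*cos(x^2) - 6*x*cos(x^2) - 3*cos(x^2)/7)*exp(cos(x^2))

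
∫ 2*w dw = w^2 + C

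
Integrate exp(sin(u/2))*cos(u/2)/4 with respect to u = exp(sin(u/2))/2 + C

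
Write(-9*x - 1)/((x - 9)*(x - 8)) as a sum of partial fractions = 73/(x - 8) - 82/(x - 9)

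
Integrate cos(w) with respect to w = sin(w) + C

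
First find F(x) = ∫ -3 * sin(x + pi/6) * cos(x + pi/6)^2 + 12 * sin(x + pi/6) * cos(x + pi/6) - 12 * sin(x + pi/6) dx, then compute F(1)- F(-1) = (-2 + cos(pi/6 + 1))^3 - (-2 + sin(1 + pi/3))^3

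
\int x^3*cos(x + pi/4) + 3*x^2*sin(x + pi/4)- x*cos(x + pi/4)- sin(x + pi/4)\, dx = x*(x^2 - 1)*sin(x + pi/4) + C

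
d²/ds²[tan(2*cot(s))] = 4*(2*(-1 + sin(s)^(-2))^2*sin(2/tan(s))/cos(2/tan(s)) - 2*sin(2/tan(s))/cos(2/tan(s)) + 4*sin(2/tan(s))/(sin(s)^2*cos(2/tan(s))) + cos(s)/sin(s)^3)/cos(2/tan(s))^2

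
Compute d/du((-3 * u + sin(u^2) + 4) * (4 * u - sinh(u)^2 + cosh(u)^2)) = 8*u^2*cos(u^2) + 2*u*cos(u^2) - 24*u + 4*sin(u^2) + 13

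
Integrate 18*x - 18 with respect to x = 9*x^2 - 18*x + C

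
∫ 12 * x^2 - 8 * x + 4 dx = 4*x^3 - 4*x^2 + 4*x + C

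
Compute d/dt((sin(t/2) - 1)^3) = -3*sin(t)/2 + 15*cos(t/2)/8 - 3*cos(3*t/2)/8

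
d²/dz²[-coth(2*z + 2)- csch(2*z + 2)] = -(8*cosh(2*z + 2) + 2*cosh(4*z + 4) + 6)/sinh(2*z + 2)^3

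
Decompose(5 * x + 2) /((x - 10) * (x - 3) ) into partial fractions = -17/(7*(x - 3)) + 52/(7*(x - 10))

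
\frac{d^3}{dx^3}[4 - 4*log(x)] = -8/x^3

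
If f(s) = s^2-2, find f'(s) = 2*s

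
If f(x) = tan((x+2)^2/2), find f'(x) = x*tan(x^2/2 + 2*x + 2)^2 + x + 2*tan(x^2/2 + 2*x + 2)^2 + 2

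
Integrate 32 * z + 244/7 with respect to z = 16*z^2 + 244*z/7 + C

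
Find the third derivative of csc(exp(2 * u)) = 8*(exp(4*u)*cos(exp(2*u))/sin(exp(2*u)) - 6*exp(4*u)*cos(exp(2*u))/sin(exp(2*u))^3 - 3*exp(2*u) + 6*exp(2*u)/sin(exp(2*u))^2 - cos(exp(2*u))/sin(exp(2*u)))*exp(2*u)/sin(exp(2*u))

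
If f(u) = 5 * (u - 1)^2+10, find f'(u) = 10*u - 10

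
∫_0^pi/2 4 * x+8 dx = -8 + 2*(pi/2 + 2)^2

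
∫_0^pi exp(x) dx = -1 + exp(pi)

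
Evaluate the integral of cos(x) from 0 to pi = 0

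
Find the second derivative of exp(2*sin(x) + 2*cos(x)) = 2*(-2*sin(2*x) - sqrt(2)*sin(x + pi/4) + 2)*exp(2*sin(x))*exp(2*cos(x))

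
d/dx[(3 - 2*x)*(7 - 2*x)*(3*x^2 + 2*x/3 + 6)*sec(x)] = (12*x^4*sin(x)/cos(x) - 172*x^3*sin(x)/(3*cos(x)) + 48*x^3 + 221*x^2*sin(x)/(3*cos(x)) - 172*x^2 - 106*x*sin(x)/cos(x) + 442*x/3 + 126*sin(x)/cos(x) - 106)/cos(x)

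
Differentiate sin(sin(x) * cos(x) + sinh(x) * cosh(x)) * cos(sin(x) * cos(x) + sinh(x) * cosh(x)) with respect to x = 2*(-2*sin(x)^2 + cosh(2*x) + 1)*sin(sin(x)*cos(x) + sinh(x)*cosh(x) + pi/4)*cos(sin(x)*cos(x) + sinh(x)*cosh(x) + pi/4)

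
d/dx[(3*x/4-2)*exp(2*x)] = 3*x*exp(2*x)/2 - 13*exp(2*x)/4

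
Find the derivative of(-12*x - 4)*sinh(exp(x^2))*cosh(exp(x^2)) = -24*x^2*exp(x^2)*cosh(2*exp(x^2)) - 8*x*exp(x^2)*cosh(2*exp(x^2)) - 6*sinh(2*exp(x^2))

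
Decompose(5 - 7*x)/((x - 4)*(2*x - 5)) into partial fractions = 25/(3*(2*x - 5)) - 23/(3*(x - 4))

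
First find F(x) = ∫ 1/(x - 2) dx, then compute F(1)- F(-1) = -log(18) + log(6)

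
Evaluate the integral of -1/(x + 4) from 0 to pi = -log(pi + 4) + log(4)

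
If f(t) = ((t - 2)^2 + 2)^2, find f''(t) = 12*t^2 - 48*t + 56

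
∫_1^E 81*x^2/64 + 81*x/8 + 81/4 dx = -3375/64 + (3*E/4 + 3)^3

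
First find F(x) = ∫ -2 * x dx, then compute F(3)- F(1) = -8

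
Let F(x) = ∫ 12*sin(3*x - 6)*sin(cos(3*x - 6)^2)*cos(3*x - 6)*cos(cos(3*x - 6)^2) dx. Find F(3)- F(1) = 0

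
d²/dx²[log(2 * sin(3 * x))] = -9/sin(3*x)^2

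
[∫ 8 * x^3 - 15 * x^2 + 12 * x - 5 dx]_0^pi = -2 + (-1 + pi)^2*(-pi + 2 + 2*pi^2)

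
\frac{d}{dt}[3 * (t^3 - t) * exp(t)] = 3*t^3*exp(t) + 9*t^2*exp(t) - 3*t*exp(t) - 3*exp(t)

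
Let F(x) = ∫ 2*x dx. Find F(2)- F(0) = 4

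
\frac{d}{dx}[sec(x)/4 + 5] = tan(x)*sec(x)/4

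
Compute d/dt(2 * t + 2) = 2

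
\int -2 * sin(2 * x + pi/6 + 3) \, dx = cos(2*x + pi/6 + 3) + C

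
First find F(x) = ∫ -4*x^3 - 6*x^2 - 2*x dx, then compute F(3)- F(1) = -140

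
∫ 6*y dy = 3*y^2 + C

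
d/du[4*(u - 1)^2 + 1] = 8*u - 8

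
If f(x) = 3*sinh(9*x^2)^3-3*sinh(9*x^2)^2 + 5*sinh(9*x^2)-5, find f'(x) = 18*x*(9*sinh(9*x^2)^2 - 6*sinh(9*x^2) + 5)*cosh(9*x^2)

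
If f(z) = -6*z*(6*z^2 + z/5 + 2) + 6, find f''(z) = -216*z - 12/5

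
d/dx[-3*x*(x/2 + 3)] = -3*x - 9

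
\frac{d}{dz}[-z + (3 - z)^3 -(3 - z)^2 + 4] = -3*z^2 + 16*z - 22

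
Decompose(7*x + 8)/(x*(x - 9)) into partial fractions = 71/(9*(x - 9)) - 8/(9*x)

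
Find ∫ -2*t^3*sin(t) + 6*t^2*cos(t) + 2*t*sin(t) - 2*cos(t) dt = 2*t*(t^2 - 1)*cos(t) + C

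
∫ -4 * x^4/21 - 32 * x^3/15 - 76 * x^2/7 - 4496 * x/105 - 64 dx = -4*x^5/105 - 8*x^4/15 - 76*x^3/21 - 2248*x^2/105 - 64*x + C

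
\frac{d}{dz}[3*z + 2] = 3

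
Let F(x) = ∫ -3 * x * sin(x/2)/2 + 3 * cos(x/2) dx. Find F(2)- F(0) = 6*cos(1)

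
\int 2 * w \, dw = w^2 + C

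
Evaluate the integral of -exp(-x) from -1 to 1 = -E + exp(-1)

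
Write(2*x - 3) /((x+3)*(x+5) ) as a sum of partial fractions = 13/(2*(x + 5)) - 9/(2*(x + 3))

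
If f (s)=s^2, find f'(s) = 2*s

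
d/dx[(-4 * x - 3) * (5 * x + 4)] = -40*x - 31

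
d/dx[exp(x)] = exp(x)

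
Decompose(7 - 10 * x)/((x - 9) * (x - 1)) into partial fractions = 3/(8*(x - 1)) - 83/(8*(x - 9))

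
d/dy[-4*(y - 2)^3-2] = -12*y^2 + 48*y - 48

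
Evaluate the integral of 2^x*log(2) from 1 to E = -2 + 2^E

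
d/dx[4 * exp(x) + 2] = 4*exp(x)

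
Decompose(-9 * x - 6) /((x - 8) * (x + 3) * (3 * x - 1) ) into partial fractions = 81/(230*(3*x - 1)) + 21/(110*(x + 3)) - 78/(253*(x - 8))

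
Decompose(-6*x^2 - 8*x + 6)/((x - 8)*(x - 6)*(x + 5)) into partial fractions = -8/(11*(x + 5)) + 129/(11*(x - 6)) - 17/(x - 8)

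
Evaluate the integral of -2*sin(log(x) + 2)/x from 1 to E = 2*cos(3) - 2*cos(2)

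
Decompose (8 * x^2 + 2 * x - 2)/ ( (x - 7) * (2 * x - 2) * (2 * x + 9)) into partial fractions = 302/(253*(2*x + 9)) - 2/(33*(x - 1)) + 101/(69*(x - 7))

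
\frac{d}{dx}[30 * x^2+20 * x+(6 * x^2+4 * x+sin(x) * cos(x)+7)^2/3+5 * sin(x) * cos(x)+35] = 48*x^3 + 8*x^2*cos(x)^2 + 44*x^2 + 8*x*sin(x)*cos(x) + 16*x*cos(x)^2/3 + 124*x + 4*sin(x)*cos(x)^3/3 + 2*sin(x)*cos(x) + 58*cos(x)^2/3 + 29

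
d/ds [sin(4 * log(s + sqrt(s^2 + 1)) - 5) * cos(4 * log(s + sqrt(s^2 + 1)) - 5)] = 4*(s + sqrt(s^2 + 1))*cos(8*log(s + sqrt(s^2 + 1)) - 10)/(s^2 + s*sqrt(s^2 + 1) + 1)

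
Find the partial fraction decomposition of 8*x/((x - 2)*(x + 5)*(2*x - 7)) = 112/(51*(2*x - 7)) - 40/(119*(x + 5)) - 16/(21*(x - 2))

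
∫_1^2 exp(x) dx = -E + exp(2)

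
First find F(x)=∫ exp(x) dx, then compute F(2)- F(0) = -1 + exp(2)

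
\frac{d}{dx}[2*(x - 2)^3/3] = 2*x^2 - 8*x + 8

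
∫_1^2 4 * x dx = 6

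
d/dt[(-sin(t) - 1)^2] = 2*(sin(t) + 1)*cos(t)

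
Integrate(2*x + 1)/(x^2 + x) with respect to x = log(-x*(x + 1)) + C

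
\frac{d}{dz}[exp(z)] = exp(z)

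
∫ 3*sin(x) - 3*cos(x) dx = -3*sqrt(2)*sin(x + pi/4) + C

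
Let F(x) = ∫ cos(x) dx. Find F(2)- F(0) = sin(2)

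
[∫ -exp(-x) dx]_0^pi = -1 + exp(-pi)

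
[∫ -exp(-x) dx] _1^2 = -exp(-1) + exp(-2)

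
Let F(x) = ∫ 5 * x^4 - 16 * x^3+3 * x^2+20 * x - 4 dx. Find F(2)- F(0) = 8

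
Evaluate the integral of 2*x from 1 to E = -1 + exp(2)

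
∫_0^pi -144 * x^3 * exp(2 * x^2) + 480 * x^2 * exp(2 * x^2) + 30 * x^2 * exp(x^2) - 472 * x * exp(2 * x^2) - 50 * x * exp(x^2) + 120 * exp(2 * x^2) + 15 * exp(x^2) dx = -4*(5 - 3*pi)^2*exp(2*pi^2) + 125 - 5*(5 - 3*pi)*exp(pi^2)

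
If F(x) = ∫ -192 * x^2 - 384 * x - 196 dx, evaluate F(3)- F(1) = -3592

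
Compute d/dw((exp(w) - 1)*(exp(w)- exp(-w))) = (2*exp(3*w) - exp(2*w) - 1)*exp(-w)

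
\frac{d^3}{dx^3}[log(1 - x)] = 2/(x^3 - 3*x^2 + 3*x - 1)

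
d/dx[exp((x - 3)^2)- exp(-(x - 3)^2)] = (2*x*exp(2*x^2 - 12*x + 18) + 2*x - 6*exp(2*x^2 - 12*x + 18) - 6)*exp(-x^2 + 6*x - 9)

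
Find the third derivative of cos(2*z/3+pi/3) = 8*sin(2*z/3 + pi/3)/27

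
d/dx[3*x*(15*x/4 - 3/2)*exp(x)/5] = 9*x^2*exp(x)/4 + 18*x*exp(x)/5 - 9*exp(x)/10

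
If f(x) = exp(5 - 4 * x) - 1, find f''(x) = 16*exp(5 - 4*x)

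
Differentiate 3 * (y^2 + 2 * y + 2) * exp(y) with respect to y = 3*y^2*exp(y) + 12*y*exp(y) + 12*exp(y)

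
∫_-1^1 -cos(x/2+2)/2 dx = -sin(5/2) + sin(3/2)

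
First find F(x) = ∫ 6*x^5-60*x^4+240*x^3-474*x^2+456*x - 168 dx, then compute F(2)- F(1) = 1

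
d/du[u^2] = 2*u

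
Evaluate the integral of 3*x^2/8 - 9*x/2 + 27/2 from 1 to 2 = 61/8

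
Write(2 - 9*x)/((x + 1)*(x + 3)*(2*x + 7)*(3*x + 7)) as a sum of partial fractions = -621/(56*(3*x + 7)) - 268/(35*(2*x + 7)) + 29/(4*(x + 3)) + 11/(40*(x + 1))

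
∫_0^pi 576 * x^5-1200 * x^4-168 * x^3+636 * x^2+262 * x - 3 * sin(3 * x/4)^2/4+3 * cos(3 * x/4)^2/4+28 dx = -28*pi^3 - 1/2 + 28*pi + 35*pi^2 + 6*(-4*pi^3 + 4*pi + 5*pi^2)^2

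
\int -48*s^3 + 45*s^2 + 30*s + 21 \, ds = 3*s*(-4*s^3 + 5*s^2 + 5*s + 7) + acos(s*(-4*s^2 + 2*s - 5)) - asin(s*(4*s^2 - 2*s + 5)) + C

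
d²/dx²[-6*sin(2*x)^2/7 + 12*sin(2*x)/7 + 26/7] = 48*sin(2*x)^2/7 - 48*sin(2*x)/7 - 48*cos(2*x)^2/7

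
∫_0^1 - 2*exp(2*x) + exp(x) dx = -(1 + E)^2 + 1 + 3*E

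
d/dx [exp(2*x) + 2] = 2*exp(2*x)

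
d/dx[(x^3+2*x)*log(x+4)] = (3*x^3*log(x + 4) + x^3 + 12*x^2*log(x + 4) + 2*x*log(x + 4) + 2*x + 8*log(x + 4))/(x + 4)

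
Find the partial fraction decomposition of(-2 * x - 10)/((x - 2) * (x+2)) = 3/(2*(x + 2)) - 7/(2*(x - 2))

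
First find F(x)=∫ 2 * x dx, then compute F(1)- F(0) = 1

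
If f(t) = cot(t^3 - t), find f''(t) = 18*t^4*cos(t^3 - t)/sin(t^3 - t)^3 - 12*t^2*cos(t^3 - t)/sin(t^3 - t)^3 - 6*t/sin(t^3 - t)^2 + 2*cos(t^3 - t)/sin(t^3 - t)^3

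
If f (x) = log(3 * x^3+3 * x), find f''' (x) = (6*x^6 - 6*x^4 + 6*x^2 + 2)/(x^9 + 3*x^7 + 3*x^5 + x^3)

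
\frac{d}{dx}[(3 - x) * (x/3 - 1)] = 2 - 2*x/3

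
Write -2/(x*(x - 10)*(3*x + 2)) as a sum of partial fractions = -9/(32*(3*x + 2)) - 1/(160*(x - 10)) + 1/(10*x)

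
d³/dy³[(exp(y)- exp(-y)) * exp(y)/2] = 4*exp(2*y)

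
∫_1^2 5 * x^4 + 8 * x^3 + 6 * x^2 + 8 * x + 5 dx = 92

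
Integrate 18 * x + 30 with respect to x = 9*x^2 + 30*x + C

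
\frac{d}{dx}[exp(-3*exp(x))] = -3*exp(x - 3*exp(x))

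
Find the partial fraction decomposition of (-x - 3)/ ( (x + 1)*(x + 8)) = -5/(7*(x + 8)) - 2/(7*(x + 1))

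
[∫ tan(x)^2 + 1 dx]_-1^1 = 2*tan(1)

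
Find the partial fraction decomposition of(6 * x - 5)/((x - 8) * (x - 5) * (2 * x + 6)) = -23/(176*(x + 3)) - 25/(48*(x - 5)) + 43/(66*(x - 8))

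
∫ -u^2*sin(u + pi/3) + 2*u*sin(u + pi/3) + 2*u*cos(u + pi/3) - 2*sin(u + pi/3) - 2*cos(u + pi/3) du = ((u - 1)^2 + 1)*cos(u + pi/3) + C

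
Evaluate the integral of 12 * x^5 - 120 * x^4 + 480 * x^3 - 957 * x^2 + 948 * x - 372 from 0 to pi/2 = -120 + (-2 + pi/2)^3 + 2*(-2 + pi/2)^6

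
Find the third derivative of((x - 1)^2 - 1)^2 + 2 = 24*x - 24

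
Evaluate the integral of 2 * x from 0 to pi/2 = pi^2/4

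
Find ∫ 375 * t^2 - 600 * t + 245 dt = 125*t^3 - 300*t^2 + 245*t + C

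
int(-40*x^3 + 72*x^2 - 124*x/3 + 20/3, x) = -10*x^4 + 24*x^3 - 62*x^2/3 + 20*x/3 + C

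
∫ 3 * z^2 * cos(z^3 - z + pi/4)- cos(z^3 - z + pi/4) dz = sin(z^3 - z + pi/4) + C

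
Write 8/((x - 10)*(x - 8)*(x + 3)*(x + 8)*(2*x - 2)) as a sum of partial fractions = 1/(3240*(x + 8)) - 1/(715*(x + 3)) + 1/(567*(x - 1)) - 1/(616*(x - 8)) + 1/(1053*(x - 10))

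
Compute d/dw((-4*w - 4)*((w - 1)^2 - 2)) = -12*w^2 + 8*w + 12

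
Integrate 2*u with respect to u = u^2 + C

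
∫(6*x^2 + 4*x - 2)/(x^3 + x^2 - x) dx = 2*log(x*(x^2 + x - 1)) + C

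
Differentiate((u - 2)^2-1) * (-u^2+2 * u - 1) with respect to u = -4*u^3 + 18*u^2 - 24*u + 10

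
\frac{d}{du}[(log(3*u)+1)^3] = (3*log(u)^2 + 6*log(u) + 6*log(3)*log(u) + 3 + 3*log(3)^2 + 6*log(3))/u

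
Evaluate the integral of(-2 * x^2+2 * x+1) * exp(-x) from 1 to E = -5*exp(-1) + (1 + 2*E + 2*exp(2))*exp(-E)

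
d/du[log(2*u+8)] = 1/(u + 4)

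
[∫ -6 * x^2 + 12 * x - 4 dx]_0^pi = -2*pi*(-3*pi + 2 + pi^2)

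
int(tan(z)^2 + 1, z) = tan(z) + C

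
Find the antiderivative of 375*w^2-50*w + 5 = 125*w^3 - 25*w^2 + 5*w + C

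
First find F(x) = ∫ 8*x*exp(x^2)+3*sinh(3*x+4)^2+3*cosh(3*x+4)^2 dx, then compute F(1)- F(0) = -sinh(4)*cosh(4) - 4 + 4*E + sinh(14)/2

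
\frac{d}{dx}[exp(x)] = exp(x)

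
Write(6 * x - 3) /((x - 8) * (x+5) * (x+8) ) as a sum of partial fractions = -17/(16*(x + 8)) + 11/(13*(x + 5)) + 45/(208*(x - 8))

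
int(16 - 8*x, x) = -4*x^2 + 16*x + C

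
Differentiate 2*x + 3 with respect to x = 2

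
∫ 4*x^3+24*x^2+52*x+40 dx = x^4 + 8*x^3 + 26*x^2 + 40*x + C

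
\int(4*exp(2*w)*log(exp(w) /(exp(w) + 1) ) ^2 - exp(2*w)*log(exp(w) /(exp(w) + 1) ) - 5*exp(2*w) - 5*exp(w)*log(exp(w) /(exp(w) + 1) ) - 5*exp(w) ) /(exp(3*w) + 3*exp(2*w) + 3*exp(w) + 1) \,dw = (2*(w - log(exp(w) + 1))^2*exp(2*w) - 5*(w - log(exp(w) + 1))*(exp(w) + 1)*exp(w) + 3*(exp(w) + 1)^2)/(exp(w) + 1)^2 + C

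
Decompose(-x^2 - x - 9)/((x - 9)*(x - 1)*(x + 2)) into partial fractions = -1/(3*(x + 2)) + 11/(24*(x - 1)) - 9/(8*(x - 9))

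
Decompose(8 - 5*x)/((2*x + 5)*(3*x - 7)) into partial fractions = -11/(29*(3*x - 7)) - 41/(29*(2*x + 5))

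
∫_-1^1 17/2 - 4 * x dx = 17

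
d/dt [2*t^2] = 4*t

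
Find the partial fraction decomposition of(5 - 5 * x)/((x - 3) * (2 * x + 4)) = -3/(2*(x + 2)) - 1/(x - 3)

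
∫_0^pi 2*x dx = pi^2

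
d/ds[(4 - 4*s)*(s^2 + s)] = 4 - 12*s^2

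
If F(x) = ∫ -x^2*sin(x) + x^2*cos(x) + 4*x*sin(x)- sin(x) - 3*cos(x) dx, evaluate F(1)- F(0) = -2*sin(1) - 2*cos(1) + 1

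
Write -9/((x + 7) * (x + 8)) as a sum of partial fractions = 9/(x + 8) - 9/(x + 7)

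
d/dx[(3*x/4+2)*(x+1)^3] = 3*x^3 + 51*x^2/4 + 33*x/2 + 27/4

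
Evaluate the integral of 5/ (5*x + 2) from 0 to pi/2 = -log(4) + log(4 + 5*pi)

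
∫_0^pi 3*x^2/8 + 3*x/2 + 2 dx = -1 + pi/2 + (1 + pi/2)^3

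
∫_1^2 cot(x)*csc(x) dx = -csc(2) + csc(1)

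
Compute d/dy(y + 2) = 1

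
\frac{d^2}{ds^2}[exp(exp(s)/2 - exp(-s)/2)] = (exp(exp(s)/2 - exp(-s)/2) - 2*exp(s + exp(s)/2 - exp(-s)/2) + 2*exp(2*s + exp(s)/2 - exp(-s)/2) + 2*exp(3*s + exp(s)/2 - exp(-s)/2) + exp(4*s + exp(s)/2 - exp(-s)/2))*exp(-2*s)/4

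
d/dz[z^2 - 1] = 2*z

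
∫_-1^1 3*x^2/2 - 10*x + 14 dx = 29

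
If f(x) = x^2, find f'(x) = 2*x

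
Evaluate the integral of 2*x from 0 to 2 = 4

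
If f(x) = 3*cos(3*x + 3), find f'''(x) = 81*sin(3*x + 3)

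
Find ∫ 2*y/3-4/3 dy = y^2/3 - 4*y/3 + C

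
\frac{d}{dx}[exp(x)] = exp(x)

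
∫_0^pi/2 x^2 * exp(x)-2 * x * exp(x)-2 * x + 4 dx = (-2 + pi/2)^2*(-1 + exp(pi/2))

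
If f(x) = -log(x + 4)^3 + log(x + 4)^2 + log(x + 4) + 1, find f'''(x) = (-6*log(x + 4)^2 + 22*log(x + 4) - 10)/(x^3 + 12*x^2 + 48*x + 64)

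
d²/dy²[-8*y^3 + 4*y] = -48*y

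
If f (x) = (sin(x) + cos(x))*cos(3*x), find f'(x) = sqrt(2)*(-3*sin(3*x)*sin(x + pi/4) + cos(3*x)*cos(x + pi/4))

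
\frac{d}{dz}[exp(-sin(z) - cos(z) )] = (sin(z) - cos(z))*exp(-sin(z) - cos(z))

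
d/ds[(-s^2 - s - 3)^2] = 4*s^3 + 6*s^2 + 14*s + 6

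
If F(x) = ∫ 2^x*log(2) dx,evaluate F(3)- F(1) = 6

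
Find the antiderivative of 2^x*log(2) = 2^x + C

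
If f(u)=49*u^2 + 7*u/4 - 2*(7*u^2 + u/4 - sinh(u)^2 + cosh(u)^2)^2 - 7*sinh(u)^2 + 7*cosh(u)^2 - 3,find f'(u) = -392*u^3 - 21*u^2 + 167*u/4 + 3/4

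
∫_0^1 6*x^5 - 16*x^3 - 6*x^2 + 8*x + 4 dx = 3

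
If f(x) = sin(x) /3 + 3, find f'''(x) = -cos(x)/3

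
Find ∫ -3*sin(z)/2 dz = 3*cos(z)/2 + C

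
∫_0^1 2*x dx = 1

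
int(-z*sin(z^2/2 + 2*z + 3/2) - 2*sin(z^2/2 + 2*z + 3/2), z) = cos((z + 2)^2/2 - 1/2) + C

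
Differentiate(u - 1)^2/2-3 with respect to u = u - 1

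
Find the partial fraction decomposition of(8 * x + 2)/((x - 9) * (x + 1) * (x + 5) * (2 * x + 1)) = 16/(171*(2*x + 1)) + 19/(252*(x + 5)) - 3/(20*(x + 1)) + 37/(1330*(x - 9))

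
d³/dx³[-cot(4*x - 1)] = 384*cot(4*x - 1)^4 + 512*cot(4*x - 1)^2 + 128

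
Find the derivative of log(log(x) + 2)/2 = 1/(2*x*log(x) + 4*x)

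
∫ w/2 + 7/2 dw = w^2/4 + 7*w/2 + C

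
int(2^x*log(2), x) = 2^x + C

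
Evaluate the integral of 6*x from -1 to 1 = 0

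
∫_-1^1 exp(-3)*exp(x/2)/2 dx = -exp(-7/2) + exp(-5/2)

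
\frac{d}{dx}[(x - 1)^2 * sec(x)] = (x^2*sin(x)/cos(x) - 2*x*sin(x)/cos(x) + 2*x + sin(x)/cos(x) - 2)/cos(x)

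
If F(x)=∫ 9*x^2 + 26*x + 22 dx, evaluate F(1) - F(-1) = 50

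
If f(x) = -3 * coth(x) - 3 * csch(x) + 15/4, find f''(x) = -3*(cosh(x) + 1)^2/sinh(x)^3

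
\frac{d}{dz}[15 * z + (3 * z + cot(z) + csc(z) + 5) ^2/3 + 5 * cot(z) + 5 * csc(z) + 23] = -2*z*cot(z)^2 - 2*z*cot(z)*csc(z) + 4*z - 2*cot(z)^3/3 - 4*cot(z)^2*csc(z)/3 - 25*cot(z)^2/3 - 2*cot(z)*csc(z)^2/3 - 25*cot(z)*csc(z)/3 + 4*cot(z)/3 + 4*csc(z)/3 + 50/3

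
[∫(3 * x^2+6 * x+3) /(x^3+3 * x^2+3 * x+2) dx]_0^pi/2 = -log(2) + log(1 + (1 + pi/2)^3)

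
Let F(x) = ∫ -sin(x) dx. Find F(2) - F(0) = -1 + cos(2)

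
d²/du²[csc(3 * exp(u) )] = 3*(-3*exp(u) + 6*exp(u)/sin(3*exp(u))^2 - cos(3*exp(u))/sin(3*exp(u)))*exp(u)/sin(3*exp(u))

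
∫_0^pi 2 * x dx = pi^2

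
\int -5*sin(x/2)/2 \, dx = 5*cos(x/2) + C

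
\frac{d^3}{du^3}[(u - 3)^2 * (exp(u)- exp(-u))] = (u^2*exp(2*u) + u^2 - 12*u - 3*exp(2*u) + 33)*exp(-u)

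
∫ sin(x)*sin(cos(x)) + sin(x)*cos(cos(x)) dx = sqrt(2)*cos(cos(x) + pi/4) + C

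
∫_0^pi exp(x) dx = -1 + exp(pi)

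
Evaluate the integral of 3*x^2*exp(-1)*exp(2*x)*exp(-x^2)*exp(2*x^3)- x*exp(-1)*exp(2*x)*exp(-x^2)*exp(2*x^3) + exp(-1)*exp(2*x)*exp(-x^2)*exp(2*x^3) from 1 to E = -exp(2)/2 + exp(-exp(2) - 1 + 2*E + 2*exp(3))/2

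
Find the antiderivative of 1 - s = -s^2/2 + s + C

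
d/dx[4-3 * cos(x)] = 3*sin(x)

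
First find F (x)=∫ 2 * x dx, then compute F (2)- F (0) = 4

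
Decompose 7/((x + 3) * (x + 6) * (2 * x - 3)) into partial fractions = 28/(135*(2*x - 3)) + 7/(45*(x + 6)) - 7/(27*(x + 3))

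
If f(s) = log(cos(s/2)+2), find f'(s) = -sin(s/2)/(2*cos(s/2) + 4)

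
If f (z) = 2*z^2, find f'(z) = 4*z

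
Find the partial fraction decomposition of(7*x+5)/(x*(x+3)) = 16/(3*(x + 3)) + 5/(3*x)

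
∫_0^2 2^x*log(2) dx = 3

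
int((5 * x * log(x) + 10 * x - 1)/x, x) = (5*x - 1)*(log(x) + 1) + C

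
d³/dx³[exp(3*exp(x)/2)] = 3*exp(x + 3*exp(x)/2)/2 + 27*exp(2*x + 3*exp(x)/2)/4 + 27*exp(3*x + 3*exp(x)/2)/8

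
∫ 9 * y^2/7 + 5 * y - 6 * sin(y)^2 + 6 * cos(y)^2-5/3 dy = 3*y^3/7 + 5*y^2/2 - 5*y/3 + 3*sin(2*y) + C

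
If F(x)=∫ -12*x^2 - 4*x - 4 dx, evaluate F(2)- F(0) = -48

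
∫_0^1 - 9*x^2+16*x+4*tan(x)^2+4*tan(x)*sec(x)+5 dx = 2 + 4*tan(1) + 4*sec(1)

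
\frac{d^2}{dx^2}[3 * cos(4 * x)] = -48*cos(4*x)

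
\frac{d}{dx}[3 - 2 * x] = -2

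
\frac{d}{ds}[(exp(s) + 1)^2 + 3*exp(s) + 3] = 2*exp(2*s) + 5*exp(s)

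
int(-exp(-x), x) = exp(-x) + C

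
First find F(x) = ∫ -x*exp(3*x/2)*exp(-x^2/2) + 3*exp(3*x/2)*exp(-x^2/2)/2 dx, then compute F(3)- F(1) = 1 - E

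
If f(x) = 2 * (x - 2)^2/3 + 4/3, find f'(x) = 4*x/3 - 8/3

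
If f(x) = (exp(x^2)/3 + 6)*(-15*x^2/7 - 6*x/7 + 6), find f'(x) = -10*x^3*exp(x^2)/7 - 4*x^2*exp(x^2)/7 + 18*x*exp(x^2)/7 - 180*x/7 - 2*exp(x^2)/7 - 36/7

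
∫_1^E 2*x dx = -1 + exp(2)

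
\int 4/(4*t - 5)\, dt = log(10 - 8*t) + C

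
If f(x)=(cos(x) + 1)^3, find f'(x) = 3*(sin(x)^2 - 2*cos(x) - 2)*sin(x)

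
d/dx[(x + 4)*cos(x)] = -x*sin(x) - 4*sin(x) + cos(x)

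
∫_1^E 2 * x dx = -1 + exp(2)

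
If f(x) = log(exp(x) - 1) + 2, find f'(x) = exp(x)/(exp(x) - 1)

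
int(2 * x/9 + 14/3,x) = x^2/9 + 14*x/3 + C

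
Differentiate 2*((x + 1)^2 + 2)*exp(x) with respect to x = 2*x^2*exp(x) + 8*x*exp(x) + 10*exp(x)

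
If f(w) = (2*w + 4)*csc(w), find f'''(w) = 2*(w*cos(w)/sin(w) - 6*w*cos(w)/sin(w)^3 - 3 + 2*cos(w)/sin(w) + 6/sin(w)^2 - 12*cos(w)/sin(w)^3)/sin(w)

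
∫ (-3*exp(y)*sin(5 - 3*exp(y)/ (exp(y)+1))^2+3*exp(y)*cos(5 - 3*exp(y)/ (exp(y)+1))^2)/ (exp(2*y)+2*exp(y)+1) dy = -sin(2*(2*exp(y) + 5)/(exp(y) + 1))/2 + C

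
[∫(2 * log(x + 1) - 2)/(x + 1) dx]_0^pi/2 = -1 + (-1 + log(1 + pi/2))^2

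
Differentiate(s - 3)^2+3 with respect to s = 2*s - 6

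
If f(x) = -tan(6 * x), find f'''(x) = -1296*tan(6*x)^4 - 1728*tan(6*x)^2 - 432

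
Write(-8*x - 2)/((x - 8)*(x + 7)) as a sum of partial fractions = -18/(5*(x + 7)) - 22/(5*(x - 8))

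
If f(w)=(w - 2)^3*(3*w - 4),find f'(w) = 12*w^3 - 66*w^2 + 120*w - 72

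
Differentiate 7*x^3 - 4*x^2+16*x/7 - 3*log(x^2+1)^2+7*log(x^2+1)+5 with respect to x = (147*x^4 - 56*x^3 + 163*x^2 - 84*x*log(x^2 + 1) + 42*x + 16)/(7*x^2 + 7)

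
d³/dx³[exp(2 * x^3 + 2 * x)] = 216*x^6*exp(2*x^3 + 2*x) + 216*x^4*exp(2*x^3 + 2*x) + 216*x^3*exp(2*x^3 + 2*x) + 72*x^2*exp(2*x^3 + 2*x) + 72*x*exp(2*x^3 + 2*x) + 20*exp(2*x^3 + 2*x)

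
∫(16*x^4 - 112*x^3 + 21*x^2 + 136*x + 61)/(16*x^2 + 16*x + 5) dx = x^3/3 - 4*x^2 + 9*x + log(16*x^2 + 16*x + 5) + C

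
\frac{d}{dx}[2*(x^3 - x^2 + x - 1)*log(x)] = (6*x^3*log(x) + 2*x^3 - 4*x^2*log(x) - 2*x^2 + 2*x*log(x) + 2*x - 2)/x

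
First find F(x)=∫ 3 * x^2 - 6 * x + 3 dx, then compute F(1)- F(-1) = 8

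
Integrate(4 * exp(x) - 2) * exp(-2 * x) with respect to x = (2 - exp(-x))^2 + C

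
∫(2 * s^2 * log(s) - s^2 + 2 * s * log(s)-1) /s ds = ((s + 1)^2 - 2)*(log(s) - 1) + C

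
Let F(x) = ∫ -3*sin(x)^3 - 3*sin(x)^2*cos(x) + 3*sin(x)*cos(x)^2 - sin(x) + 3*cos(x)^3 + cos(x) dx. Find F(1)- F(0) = -2 + cos(1) + sin(1) + (cos(1) + sin(1))^3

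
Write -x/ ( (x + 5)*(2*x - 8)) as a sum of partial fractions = -5/(18*(x + 5)) - 2/(9*(x - 4))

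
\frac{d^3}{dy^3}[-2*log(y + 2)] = -4/(y^3 + 6*y^2 + 12*y + 8)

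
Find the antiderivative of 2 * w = w^2 + C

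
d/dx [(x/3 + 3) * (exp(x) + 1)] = x*exp(x)/3 + 10*exp(x)/3 + 1/3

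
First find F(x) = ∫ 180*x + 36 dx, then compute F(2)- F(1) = 306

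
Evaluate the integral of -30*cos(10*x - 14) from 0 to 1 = -3*sin(14) + 3*sin(4)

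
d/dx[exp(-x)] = -exp(-x)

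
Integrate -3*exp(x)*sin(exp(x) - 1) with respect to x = 3*cos(exp(x) - 1) + C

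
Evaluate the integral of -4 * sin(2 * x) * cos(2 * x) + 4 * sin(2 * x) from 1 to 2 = 2*cos(2) + cos(8)/2 - 5*cos(4)/2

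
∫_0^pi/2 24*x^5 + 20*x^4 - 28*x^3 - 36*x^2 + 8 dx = -4 + (-pi - 2 + pi^2/4 + pi^3/4)^2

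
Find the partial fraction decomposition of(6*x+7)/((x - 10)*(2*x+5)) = 16/(25*(2*x + 5)) + 67/(25*(x - 10))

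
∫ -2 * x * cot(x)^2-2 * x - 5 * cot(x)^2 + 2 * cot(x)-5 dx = (2*x + 5)*cot(x) + C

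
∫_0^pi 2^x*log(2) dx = -1 + 2^pi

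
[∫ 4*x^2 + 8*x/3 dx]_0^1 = 8/3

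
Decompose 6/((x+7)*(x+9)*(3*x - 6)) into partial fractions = 1/(11*(x + 9)) - 1/(9*(x + 7)) + 2/(99*(x - 2))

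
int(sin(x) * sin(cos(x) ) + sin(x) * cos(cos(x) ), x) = sqrt(2)*cos(cos(x) + pi/4) + C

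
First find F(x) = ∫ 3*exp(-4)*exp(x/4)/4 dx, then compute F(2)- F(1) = -3*exp(-15/4) + 3*exp(-7/2)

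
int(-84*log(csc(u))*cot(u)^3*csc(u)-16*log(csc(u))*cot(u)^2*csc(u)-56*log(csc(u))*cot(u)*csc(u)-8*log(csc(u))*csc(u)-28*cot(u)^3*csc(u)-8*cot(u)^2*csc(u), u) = 4*(7*cot(u) + 2)*log(csc(u))*cot(u)*csc(u) + C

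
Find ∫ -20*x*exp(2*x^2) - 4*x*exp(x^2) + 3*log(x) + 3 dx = 3*x*log(x) - 5*exp(2*x^2) - 2*exp(x^2) + C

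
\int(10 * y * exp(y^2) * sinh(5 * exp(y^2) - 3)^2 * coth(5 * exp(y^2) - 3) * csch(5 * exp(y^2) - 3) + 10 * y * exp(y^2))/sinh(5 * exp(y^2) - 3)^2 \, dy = -coth(5*exp(y^2) - 3) - csch(5*exp(y^2) - 3) + C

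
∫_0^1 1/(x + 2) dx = -log(2) + log(3)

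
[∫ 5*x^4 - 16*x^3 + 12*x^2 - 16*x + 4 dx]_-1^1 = 18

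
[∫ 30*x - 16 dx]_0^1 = -1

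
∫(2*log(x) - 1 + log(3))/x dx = (log(x) - 1)*log(3*x) + C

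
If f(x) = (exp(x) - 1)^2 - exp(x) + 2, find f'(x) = 2*exp(2*x) - 3*exp(x)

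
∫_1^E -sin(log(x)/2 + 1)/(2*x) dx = -cos(1) + cos(3/2)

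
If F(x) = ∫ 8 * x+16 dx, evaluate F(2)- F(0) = 48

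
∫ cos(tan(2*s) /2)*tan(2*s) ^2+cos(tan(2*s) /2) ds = sin(tan(2*s)/2) + C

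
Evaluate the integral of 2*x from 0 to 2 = 4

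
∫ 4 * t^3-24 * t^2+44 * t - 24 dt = t^4 - 8*t^3 + 22*t^2 - 24*t + C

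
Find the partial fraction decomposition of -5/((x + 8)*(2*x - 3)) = -10/(19*(2*x - 3)) + 5/(19*(x + 8))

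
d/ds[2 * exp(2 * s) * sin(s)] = 2*(2*sin(s) + cos(s))*exp(2*s)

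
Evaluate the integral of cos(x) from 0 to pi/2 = 1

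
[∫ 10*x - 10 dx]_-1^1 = -20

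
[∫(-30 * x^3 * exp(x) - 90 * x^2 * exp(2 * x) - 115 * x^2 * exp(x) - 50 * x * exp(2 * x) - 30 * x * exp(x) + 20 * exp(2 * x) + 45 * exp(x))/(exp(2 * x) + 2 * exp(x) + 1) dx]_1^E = -5*(-4*E - 5 + 5*exp(2) + 6*exp(3))*exp(E)/(1 + exp(E)) + 10*E/(1 + E)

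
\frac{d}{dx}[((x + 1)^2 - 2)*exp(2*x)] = 2*x^2*exp(2*x) + 6*x*exp(2*x)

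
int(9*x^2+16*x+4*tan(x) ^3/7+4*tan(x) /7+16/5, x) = 3*x^3 + 8*x^2 + 16*x/5 + 2*tan(x)^2/7 + C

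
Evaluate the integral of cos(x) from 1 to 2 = -sin(1) + sin(2)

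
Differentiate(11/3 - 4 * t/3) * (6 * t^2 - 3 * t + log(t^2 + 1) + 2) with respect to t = (-72*t^4 + 156*t^3 - 4*t^2*log(t^2 + 1) - 121*t^2 + 178*t - 4*log(t^2 + 1) - 41)/(3*t^2 + 3)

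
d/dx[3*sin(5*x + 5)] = 15*cos(5*x + 5)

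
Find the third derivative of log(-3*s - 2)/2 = 27/(27*s^3 + 54*s^2 + 36*s + 8)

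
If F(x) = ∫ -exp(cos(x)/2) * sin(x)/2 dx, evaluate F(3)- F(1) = -exp(cos(1)/2) + exp(cos(3)/2)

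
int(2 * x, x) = x^2 + C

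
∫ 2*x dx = x^2 + C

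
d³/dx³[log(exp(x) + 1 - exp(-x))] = (-exp(5*x) + 9*exp(4*x) + 9*exp(2*x) + exp(x))/(exp(6*x) + 3*exp(5*x) - 5*exp(3*x) + 3*exp(x) - 1)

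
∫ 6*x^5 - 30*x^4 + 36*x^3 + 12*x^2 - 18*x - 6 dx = x^6 - 6*x^5 + 9*x^4 + 4*x^3 - 9*x^2 - 6*x + C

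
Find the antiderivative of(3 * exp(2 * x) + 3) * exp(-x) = 6*sinh(x) + C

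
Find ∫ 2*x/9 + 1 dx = x^2/9 + x + C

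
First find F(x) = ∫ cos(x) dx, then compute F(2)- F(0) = sin(2)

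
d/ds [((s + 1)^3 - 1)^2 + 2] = 6*s^5 + 30*s^4 + 60*s^3 + 54*s^2 + 18*s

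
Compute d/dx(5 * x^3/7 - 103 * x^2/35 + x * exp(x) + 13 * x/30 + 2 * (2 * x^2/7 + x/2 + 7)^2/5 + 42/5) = 32*x^3/245 + 87*x^2/35 + x*exp(x) - 87*x/35 + exp(x) + 97/30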